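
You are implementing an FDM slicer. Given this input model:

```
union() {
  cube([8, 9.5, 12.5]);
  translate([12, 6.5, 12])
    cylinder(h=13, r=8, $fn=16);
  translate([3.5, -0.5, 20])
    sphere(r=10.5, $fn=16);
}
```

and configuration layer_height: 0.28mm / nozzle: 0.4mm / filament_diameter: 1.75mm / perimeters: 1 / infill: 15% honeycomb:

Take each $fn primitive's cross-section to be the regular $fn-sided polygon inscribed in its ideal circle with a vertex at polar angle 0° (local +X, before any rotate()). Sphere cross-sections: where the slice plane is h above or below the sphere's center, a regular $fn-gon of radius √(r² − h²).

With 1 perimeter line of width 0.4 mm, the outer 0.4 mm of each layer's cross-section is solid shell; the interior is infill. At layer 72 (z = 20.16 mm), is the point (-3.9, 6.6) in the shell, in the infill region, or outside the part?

At z = 20.16 mm: the cube is absent (z outside [0, 12.5]); the cylinder at (12, 6.5): section is a regular 16-gon, circumradius r=8; the r=10.5 sphere at (3.5, -0.5) contributes a regular 16-gon of circumradius √(10.5²−0.16²) = 10.499; Taking the union: the regions partially overlap (shared area 72.57 mm²), so overlapping operands fuse into one piece — 1 connected region. Overall, the cross-section is a single solid region. The nearest boundary edge runs (-6.20, 3.52)→(-3.92, 6.92); distance from the point to it = 0.20 mm. The point is inside the cross-section, 0.20 mm from the nearest boundary — within the 0.4 mm shell band (1 × 0.4).

shell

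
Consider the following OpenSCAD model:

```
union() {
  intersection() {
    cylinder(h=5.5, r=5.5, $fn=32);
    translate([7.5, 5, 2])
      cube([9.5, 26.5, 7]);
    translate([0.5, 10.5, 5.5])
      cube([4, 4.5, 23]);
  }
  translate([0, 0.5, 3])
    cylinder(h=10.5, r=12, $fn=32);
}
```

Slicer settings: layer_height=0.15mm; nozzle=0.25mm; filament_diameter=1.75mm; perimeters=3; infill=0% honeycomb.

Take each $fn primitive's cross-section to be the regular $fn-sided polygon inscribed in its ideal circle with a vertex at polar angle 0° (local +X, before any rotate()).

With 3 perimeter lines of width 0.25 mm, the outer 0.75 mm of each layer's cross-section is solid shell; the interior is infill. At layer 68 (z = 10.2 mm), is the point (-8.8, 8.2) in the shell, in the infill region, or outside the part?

At z = 10.2 mm: the cylinder is not intersected at this z (z outside [0, 5.5]); the cube at (7.5, 5) is absent (z outside [2, 9]); the cube at (0.5, 10.5) (footprint 4×4.5) is included at this height; After intersecting: at least one operand is absent at this height, so nothing remains; the r=12 cylinder at (0, 0.5) contributes a regular 32-gon of circumradius 12; Combining (union): only the r=12 cylinder at (0, 0.5) is present, so the union is just that shape — 1 connected region. Overall, the cross-section is a single solid region. The nearest boundary edge runs (-8.49, 8.99)→(-9.98, 7.17); distance from the point to it = 0.25 mm. The point is inside the cross-section, 0.25 mm from the nearest boundary — within the 0.75 mm shell band (3 × 0.25).

shell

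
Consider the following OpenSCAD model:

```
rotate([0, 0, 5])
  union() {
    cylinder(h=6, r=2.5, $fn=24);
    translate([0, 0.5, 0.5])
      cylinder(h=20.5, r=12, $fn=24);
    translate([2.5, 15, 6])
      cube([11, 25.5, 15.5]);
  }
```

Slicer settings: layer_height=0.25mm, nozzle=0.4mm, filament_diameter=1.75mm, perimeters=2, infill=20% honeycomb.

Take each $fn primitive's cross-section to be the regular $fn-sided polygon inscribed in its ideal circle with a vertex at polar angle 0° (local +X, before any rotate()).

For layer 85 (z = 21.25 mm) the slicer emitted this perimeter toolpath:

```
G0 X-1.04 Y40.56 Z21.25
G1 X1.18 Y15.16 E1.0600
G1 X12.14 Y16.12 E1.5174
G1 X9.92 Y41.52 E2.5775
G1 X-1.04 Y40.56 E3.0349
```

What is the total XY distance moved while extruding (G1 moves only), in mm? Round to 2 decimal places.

73.00 mm

Sum the Euclidean lengths of each G1 segment: total = 73.00 mm.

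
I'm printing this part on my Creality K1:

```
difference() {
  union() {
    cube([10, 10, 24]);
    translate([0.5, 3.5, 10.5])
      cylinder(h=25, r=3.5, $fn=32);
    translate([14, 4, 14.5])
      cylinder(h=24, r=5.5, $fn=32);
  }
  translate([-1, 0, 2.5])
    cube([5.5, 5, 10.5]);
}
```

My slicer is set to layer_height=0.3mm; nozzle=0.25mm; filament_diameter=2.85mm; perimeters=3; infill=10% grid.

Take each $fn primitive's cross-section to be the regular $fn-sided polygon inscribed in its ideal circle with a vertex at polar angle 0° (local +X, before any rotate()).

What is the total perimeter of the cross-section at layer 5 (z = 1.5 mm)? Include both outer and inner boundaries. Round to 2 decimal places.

40.00 mm

At z = 1.5 mm: the cube (footprint 10×10) is included at this height (perimeter 40.00 mm); the cylinder at (0.5, 3.5) does not reach this height (z outside [10.5, 35.5]); the cylinder at (14, 4) does not reach this height (z outside [14.5, 38.5]); Combining (union): only the 10×10 cube is present, so the union is just that shape — boundary = 40.00 mm; the cube at (-1, 0) is not intersected at this z (z outside [2.5, 13]); After the difference (first − rest): none of the subtracted shapes is present at this height, so that combined region is unchanged — boundary = 40.00 mm. Overall, the cross-section is a single solid region. Total boundary length (outer) = 40.00 mm.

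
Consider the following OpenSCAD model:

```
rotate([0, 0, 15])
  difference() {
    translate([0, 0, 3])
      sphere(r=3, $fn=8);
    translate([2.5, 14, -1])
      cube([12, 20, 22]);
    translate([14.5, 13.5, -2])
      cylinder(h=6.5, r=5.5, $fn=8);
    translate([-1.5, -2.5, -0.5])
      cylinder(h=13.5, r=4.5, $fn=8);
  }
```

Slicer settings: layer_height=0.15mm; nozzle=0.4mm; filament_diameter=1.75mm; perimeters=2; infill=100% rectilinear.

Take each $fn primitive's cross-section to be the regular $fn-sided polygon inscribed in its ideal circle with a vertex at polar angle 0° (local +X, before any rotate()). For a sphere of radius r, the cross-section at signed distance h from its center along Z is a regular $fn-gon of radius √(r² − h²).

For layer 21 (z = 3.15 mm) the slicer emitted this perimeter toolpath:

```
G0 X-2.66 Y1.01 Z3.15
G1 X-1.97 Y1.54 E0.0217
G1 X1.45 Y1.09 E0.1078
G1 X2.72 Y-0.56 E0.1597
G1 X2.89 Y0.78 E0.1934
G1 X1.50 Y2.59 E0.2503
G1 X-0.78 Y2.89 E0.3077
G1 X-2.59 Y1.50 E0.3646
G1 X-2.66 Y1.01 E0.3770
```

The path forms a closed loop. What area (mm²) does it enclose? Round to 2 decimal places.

Apply the shoelace formula to the sequence of (X, Y) vertices; enclosed area = 6.92 mm².

6.92 mm²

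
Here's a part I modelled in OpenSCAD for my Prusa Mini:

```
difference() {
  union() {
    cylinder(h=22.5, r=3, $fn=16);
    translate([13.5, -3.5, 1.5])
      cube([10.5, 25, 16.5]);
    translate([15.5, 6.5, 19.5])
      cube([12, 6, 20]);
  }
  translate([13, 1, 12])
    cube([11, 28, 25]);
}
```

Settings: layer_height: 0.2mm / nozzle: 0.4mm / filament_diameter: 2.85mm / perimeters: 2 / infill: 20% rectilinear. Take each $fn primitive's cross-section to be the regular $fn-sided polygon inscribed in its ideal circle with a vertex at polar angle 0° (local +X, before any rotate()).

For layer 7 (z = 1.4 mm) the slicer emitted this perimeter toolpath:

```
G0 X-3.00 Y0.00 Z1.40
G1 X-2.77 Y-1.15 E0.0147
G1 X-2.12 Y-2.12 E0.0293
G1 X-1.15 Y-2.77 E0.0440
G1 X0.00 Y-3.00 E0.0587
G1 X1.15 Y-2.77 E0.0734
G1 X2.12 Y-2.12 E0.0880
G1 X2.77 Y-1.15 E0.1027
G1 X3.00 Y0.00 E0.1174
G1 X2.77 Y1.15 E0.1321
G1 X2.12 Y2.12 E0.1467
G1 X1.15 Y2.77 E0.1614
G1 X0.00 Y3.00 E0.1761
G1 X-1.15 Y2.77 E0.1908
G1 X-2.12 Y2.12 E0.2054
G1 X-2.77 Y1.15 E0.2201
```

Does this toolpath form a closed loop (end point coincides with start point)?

no

Start point (G0): (-3.00, 0.00). End point (last G1): the path does not return to the start — open.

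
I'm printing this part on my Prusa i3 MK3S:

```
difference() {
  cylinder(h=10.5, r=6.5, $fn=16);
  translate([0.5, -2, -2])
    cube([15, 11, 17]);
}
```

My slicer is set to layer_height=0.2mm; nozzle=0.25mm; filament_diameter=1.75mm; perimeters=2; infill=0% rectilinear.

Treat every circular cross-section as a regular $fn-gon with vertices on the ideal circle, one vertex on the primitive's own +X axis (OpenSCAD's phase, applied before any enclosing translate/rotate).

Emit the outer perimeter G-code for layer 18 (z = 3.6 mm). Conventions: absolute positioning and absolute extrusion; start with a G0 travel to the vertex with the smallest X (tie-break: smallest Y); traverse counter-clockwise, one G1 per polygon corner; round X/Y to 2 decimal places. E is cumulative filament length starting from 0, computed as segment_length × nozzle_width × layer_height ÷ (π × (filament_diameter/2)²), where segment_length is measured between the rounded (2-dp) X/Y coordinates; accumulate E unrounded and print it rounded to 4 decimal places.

G0 X-6.50 Y0.00 Z3.60
G1 X-6.01 Y-2.49 E0.0528
G1 X-4.60 Y-4.60 E0.1055
G1 X-2.49 Y-6.01 E0.1583
G1 X0.00 Y-6.50 E0.2110
G1 X2.49 Y-6.01 E0.2638
G1 X4.60 Y-4.60 E0.3165
G1 X6.01 Y-2.49 E0.3693
G1 X6.10 Y-2.00 E0.3796
G1 X0.50 Y-2.00 E0.4960
G1 X0.50 Y6.40 E0.6707
G1 X0.00 Y6.50 E0.6813
G1 X-2.49 Y6.01 E0.7340
G1 X-4.60 Y4.60 E0.7868
G1 X-6.01 Y2.49 E0.8395
G1 X-6.50 Y0.00 E0.8923

At z = 3.6 mm: the r=6.5 cylinder gives a regular 16-gon of circumradius 6.5 (constant along its height); the cube at (0.5, -2) is present — its section is the full 15×11 rectangle; Subtracting the remaining from the first: starting from the r=6.5 cylinder, the 15×11 cube at (0.5, -2) partially overlaps it — only the 40.71 mm² overlap (of its 165.00 mm²) is removed, clipping the outline — 1 connected region. The outline is a single polygon with 15 vertices. Extrusion per mm of travel: 0.25 × 0.2 / (π × 0.875²) = 0.020788. Accumulating E over each segment gives final E = 0.8923.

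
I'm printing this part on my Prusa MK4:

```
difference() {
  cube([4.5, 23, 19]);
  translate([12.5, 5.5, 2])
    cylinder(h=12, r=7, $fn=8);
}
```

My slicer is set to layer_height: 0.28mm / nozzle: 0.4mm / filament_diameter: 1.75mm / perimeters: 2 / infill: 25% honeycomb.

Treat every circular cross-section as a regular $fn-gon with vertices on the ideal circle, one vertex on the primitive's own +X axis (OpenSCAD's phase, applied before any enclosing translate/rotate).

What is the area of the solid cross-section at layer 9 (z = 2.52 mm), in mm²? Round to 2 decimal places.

103.50 mm²

At z = 2.52 mm: the cube is present — its section is the full 4.5×23 rectangle (area 103.50 mm²); the r=7 cylinder at (12.5, 5.5) contributes a regular 8-gon of circumradius 7 (area = (8/2)·7.000²·sin(360°/8) = 138.59 mm²); After the difference (first − rest): starting from the 4.5×23 cube (103.50 mm²), the r=7 cylinder at (12.5, 5.5) misses the remaining region (no effect) — area = 103.50 mm². Overall, the cross-section is a single solid region. Net area = 103.50 mm².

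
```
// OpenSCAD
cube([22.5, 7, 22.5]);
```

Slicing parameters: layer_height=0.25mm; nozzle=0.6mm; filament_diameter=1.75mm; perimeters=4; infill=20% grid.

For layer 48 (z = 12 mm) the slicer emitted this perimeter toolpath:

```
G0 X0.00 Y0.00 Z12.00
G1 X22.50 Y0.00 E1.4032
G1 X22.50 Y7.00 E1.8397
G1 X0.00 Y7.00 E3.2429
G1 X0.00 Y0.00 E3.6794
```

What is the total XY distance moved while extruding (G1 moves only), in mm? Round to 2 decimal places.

59.00 mm

Sum the Euclidean lengths of each G1 segment: total = 59.00 mm.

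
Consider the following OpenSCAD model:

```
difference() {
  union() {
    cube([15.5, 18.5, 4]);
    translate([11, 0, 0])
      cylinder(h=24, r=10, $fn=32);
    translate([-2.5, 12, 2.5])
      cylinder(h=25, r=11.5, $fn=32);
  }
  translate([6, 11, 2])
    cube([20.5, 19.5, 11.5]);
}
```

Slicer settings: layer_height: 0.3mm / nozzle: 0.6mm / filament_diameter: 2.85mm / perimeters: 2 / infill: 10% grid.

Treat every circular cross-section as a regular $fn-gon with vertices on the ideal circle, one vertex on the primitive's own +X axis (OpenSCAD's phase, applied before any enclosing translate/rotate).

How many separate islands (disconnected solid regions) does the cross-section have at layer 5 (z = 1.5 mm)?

At z = 1.5 mm: the cube (footprint 15.5×18.5) is included at this height; the r=10 cylinder at (11, 0) contributes a regular 32-gon of circumradius 10; the cylinder at (-2.5, 12) does not reach this height (z outside [2.5, 27.5]); Combining (union): the regions partially overlap (shared area 121.32 mm²), so overlapping operands fuse into one piece — 1 connected region; the cube at (6, 11) does not reach this height (z outside [2, 13.5]); After the difference (first − rest): none of the subtracted shapes is present at this height, so that combined region is unchanged — 1 connected region. Overall, the cross-section is a single solid region. Island count = 1.

1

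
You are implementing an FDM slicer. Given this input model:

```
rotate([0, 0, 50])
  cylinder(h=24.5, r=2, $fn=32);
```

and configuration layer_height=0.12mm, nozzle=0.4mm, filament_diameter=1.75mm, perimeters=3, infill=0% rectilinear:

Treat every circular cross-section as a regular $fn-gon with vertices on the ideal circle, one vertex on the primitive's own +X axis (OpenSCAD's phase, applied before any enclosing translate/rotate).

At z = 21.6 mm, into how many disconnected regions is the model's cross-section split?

At z = 21.6 mm: the cylinder: section is a regular 32-gon, circumradius r=2; (whole slice rotated 50° about Z — lengths, areas and connectivity unchanged). The result has 1 disconnected region.

1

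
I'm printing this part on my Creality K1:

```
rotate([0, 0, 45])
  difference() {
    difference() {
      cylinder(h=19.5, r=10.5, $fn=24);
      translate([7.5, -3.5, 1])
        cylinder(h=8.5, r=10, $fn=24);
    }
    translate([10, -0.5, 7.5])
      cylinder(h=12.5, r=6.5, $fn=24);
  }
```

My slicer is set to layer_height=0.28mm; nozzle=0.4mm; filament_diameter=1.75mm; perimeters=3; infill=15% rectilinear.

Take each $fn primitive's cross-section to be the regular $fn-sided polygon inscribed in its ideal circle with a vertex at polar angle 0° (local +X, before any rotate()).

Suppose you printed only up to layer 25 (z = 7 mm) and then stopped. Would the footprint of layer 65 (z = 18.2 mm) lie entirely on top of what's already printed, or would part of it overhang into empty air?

Compare the two slices. At z = 7: the cylinder: section is a regular 24-gon, circumradius r=10.5 (area = (24/2)·10.500²·sin(360°/24) = 342.42 mm²); the r=10 cylinder at (7.5, -3.5) contributes a regular 24-gon of circumradius 10 (area = (24/2)·10.000²·sin(360°/24) = 310.58 mm²); Taking the first minus the rest: starting from the r=10.5 cylinder (342.42 mm²), the r=10 cylinder at (7.5, -3.5) partially overlaps it — only the 162.22 mm² overlap (of its 310.58 mm²) is removed, clipping the outline — area = 180.20 mm²; the cylinder at (10, -0.5) is not intersected at this z (z outside [7.5, 20]); After the difference (first − rest): none of the subtracted shapes is present at this height, so the result so far is unchanged — area = 180.20 mm²; (whole slice rotated 45° about Z — lengths, areas and connectivity unchanged). At z = 18.2: the r=10.5 cylinder gives a regular 24-gon of circumradius 10.5 (constant along its height) (area = (24/2)·10.500²·sin(360°/24) = 342.42 mm²); the cylinder at (7.5, -3.5) is not intersected at this z (z outside [1, 9.5]); After the difference (first − rest): none of the subtracted shapes is present at this height, so the r=10.5 cylinder is unchanged — area = 342.42 mm²; the r=6.5 cylinder at (10, -0.5) contributes a regular 24-gon of circumradius 6.5 (area = (24/2)·6.500²·sin(360°/24) = 131.22 mm²); Taking the first minus the rest: starting from the result so far (342.42 mm²), the r=6.5 cylinder at (10, -0.5) partially overlaps it — only the 62.21 mm² overlap (of its 131.22 mm²) is removed, clipping the outline — area = 280.21 mm²; (whole slice rotated 45° about Z — lengths, areas and connectivity unchanged). Checking containment: at z = 18.2 the cross-section extends beyond the z = 7 cross-section by about 100.01 mm².

part overhangs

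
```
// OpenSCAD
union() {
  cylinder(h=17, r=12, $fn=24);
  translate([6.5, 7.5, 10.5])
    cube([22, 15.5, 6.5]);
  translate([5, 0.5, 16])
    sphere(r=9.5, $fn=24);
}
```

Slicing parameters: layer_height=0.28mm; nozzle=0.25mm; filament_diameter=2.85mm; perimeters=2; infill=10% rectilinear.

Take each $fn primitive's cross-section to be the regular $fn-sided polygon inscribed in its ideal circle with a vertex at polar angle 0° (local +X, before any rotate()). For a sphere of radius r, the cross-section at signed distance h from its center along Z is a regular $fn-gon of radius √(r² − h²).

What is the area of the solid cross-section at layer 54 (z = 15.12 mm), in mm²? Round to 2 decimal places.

817.19 mm²

At z = 15.12 mm: the r=12 cylinder gives a regular 24-gon of circumradius 12 (constant along its height) (area = (24/2)·12.000²·sin(360°/24) = 447.24 mm²); the cube at (6.5, 7.5) (footprint 22×15.5) is included at this height (area 341.00 mm²); the sphere at (5, 0.5): section is a regular 24-gon, circumradius = √(r²−h²) = √(9.5²−0.88²) = 9.459 (area = (24/2)·9.459²·sin(360°/24) = 277.90 mm²); Merging all regions: the regions partially overlap — summed areas 1066.14 mm² minus the doubly-counted overlap 248.94 mm² gives 817.19 mm² — area = 817.19 mm². Overall, the cross-section is a single solid region. Net area = 817.19 mm².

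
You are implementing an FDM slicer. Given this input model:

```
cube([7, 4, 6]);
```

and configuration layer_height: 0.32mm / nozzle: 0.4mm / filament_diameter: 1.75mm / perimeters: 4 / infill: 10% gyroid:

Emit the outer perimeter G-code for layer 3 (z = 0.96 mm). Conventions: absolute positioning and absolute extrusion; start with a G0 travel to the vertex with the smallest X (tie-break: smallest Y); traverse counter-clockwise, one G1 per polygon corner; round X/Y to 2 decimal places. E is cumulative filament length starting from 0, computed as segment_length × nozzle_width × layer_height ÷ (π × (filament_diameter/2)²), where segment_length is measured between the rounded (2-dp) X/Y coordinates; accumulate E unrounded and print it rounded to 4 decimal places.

G0 X0.00 Y0.00 Z0.96
G1 X7.00 Y0.00 E0.3725
G1 X7.00 Y4.00 E0.5854
G1 X0.00 Y4.00 E0.9579
G1 X0.00 Y0.00 E1.1708

At z = 0.96 mm: the cube (footprint 7×4) is included at this height. The outline is a single polygon with 4 vertices. Extrusion per mm of travel: 0.4 × 0.32 / (π × 0.875²) = 0.053216. Accumulating E over each segment gives final E = 1.1708.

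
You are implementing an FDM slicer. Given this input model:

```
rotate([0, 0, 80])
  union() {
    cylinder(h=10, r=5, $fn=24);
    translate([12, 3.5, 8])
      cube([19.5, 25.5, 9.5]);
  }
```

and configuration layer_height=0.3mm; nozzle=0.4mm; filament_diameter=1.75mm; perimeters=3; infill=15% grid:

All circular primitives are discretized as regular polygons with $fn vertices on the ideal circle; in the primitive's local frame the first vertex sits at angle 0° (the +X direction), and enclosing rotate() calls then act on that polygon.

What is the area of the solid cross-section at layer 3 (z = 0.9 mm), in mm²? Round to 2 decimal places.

77.65 mm²

At z = 0.9 mm: the r=5 cylinder gives a regular 24-gon of circumradius 5 (constant along its height) (area = (24/2)·5.000²·sin(360°/24) = 77.65 mm²); the cube at (12, 3.5) is not intersected at this z (z outside [8, 17.5]); Combining (union): only the r=5 cylinder is present, so the union is just that shape — area = 77.65 mm²; (rotated 80° about Z; rotation is an isometry so areas/perimeters/island counts are preserved). Overall, the cross-section is a single solid region. Net area = 77.65 mm².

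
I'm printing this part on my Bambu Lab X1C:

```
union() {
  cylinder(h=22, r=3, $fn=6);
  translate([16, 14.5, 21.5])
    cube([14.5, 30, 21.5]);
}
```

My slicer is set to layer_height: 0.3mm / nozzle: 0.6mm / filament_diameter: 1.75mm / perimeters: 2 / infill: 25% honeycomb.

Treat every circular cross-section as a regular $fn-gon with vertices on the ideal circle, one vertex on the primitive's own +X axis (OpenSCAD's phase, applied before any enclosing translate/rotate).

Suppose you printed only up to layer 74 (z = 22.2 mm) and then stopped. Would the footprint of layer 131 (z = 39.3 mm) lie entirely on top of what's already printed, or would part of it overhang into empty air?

Compare the two slices. At z = 22.2: the cylinder is not intersected at this z (z outside [0, 22]); the cube at (16, 14.5) (footprint 14.5×30) is included at this height (area 435.00 mm²); Taking the union: only the 14.5×30 cube at (16, 14.5) is present, so the union is just that shape — area = 435.00 mm². At z = 39.3: the cylinder is absent (z outside [0, 22]); the cube at (16, 14.5) (footprint 14.5×30) is included at this height (area 435.00 mm²); Taking the union: only the 14.5×30 cube at (16, 14.5) is present, so the union is just that shape — area = 435.00 mm². Checking containment: the cross-section at z = 39.3 is a subset of the cross-section at z = 22.2.

entirely on top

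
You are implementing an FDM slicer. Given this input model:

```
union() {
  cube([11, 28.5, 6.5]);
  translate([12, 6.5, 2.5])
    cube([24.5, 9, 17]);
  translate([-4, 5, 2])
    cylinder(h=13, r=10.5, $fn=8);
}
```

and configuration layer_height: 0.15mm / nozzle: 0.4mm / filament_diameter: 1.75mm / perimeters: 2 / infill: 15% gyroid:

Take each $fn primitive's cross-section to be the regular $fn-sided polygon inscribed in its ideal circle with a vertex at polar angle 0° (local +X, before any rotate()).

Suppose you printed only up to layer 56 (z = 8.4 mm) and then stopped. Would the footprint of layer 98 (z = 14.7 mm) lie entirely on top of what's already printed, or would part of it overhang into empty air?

entirely on top

Compare the two slices. At z = 8.4: the cube is absent (z outside [0, 6.5]); the cube at (12, 6.5) (footprint 24.5×9) is included at this height (area 220.50 mm²); the r=10.5 cylinder at (-4, 5) contributes a regular 8-gon of circumradius 10.5 (area = (8/2)·10.500²·sin(360°/8) = 311.83 mm²); Taking the union: the 2 present regions are separate (no shared area or edge), so areas and boundary lengths simply add and each stays a separate island — area = 532.33 mm². At z = 14.7: the cube does not reach this height (z outside [0, 6.5]); the cube at (12, 6.5) is present — its section is the full 24.5×9 rectangle (area 220.50 mm²); the r=10.5 cylinder at (-4, 5) contributes a regular 8-gon of circumradius 10.5 (area = (8/2)·10.500²·sin(360°/8) = 311.83 mm²); Taking the union: the 2 present regions are separate (no shared area or edge), so areas and boundary lengths simply add and each stays a separate island — area = 532.33 mm². Checking containment: the cross-section at z = 14.7 is a subset of the cross-section at z = 8.4.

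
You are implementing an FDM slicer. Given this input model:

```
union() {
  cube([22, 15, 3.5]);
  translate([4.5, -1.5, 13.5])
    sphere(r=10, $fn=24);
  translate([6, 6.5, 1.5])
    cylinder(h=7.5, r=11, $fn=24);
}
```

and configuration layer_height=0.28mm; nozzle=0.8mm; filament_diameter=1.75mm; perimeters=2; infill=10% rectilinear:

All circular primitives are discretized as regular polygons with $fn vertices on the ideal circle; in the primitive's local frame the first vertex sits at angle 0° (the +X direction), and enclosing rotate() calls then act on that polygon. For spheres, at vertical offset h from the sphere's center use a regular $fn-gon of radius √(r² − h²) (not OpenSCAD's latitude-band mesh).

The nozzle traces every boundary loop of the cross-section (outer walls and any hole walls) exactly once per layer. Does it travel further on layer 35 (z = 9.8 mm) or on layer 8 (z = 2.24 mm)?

layer 8 (z = 2.24 mm)

Layer 35 (z = 9.8): the cube is not intersected at this z (z outside [0, 3.5]); the r=10 sphere at (4.5, -1.5) contributes a regular 24-gon of circumradius √(10²−3.7²) = 9.290 (perimeter = 2·24·9.290·sin(180°/24) = 58.21 mm); the cylinder at (6, 6.5) is absent (z outside [1.5, 9]); Merging all regions: only the r=10 sphere at (4.5, -1.5) is present, so the union is just that shape — boundary = 58.21 mm. So its perimeter = 58.21 mm. Layer 8 (z = 2.24): the cube is present — its section is the full 22×15 rectangle (perimeter 74.00 mm); the sphere at (4.5, -1.5) is not intersected at this z (|z−center|=11.260 > r=10); the r=11 cylinder at (6, 6.5) gives a regular 24-gon of circumradius 11 (constant along its height) (perimeter = 2·24·11.000·sin(180°/24) = 68.92 mm); Taking the union: the regions partially overlap (shared area 239.16 mm²), so the edge portions inside another operand are dropped and the merged outline is re-measured after clipping — boundary = 83.52 mm. So its perimeter = 83.52 mm. Layer 8 is larger (83.52 vs 58.21 mm).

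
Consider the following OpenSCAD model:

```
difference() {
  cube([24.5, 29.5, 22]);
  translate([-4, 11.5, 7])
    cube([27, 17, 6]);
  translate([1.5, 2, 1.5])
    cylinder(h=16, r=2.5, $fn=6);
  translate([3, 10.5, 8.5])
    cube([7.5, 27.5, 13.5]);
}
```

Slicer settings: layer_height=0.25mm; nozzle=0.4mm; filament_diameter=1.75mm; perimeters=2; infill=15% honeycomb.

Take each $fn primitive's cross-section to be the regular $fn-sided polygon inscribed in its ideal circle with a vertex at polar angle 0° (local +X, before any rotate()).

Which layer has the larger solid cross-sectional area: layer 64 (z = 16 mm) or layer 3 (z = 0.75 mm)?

Layer 64 (z = 16): the cube (footprint 24.5×29.5) is included at this height (area 722.75 mm²); the cube at (-4, 11.5) does not reach this height (z outside [7, 13]); the r=2.5 cylinder at (1.5, 2) gives a regular 6-gon of circumradius 2.5 (constant along its height) (area = (6/2)·2.500²·sin(360°/6) = 16.24 mm²); the cube at (3, 10.5) (footprint 7.5×27.5) is included at this height (area 206.25 mm²); Taking the first minus the rest: starting from the 24.5×29.5 cube (722.75 mm²), the r=2.5 cylinder at (1.5, 2) partially overlaps it — only the 14.08 mm² overlap (of its 16.24 mm²) is removed, clipping the outline; the 7.5×27.5 cube at (3, 10.5) partially overlaps it — only the 142.50 mm² overlap (of its 206.25 mm²) is removed, clipping the outline — area = 566.17 mm². So its area = 566.17 mm². Layer 3 (z = 0.75): the 24.5×29.5 cube contributes its full rectangle (area 722.75 mm²); the cube at (-4, 11.5) does not reach this height (z outside [7, 13]); the cylinder at (1.5, 2) does not reach this height (z outside [1.5, 17.5]); the cube at (3, 10.5) does not reach this height (z outside [8.5, 22]); After the difference (first − rest): none of the subtracted shapes is present at this height, so the 24.5×29.5 cube is unchanged — area = 722.75 mm². So its area = 722.75 mm². Layer 3 is larger (722.75 vs 566.17 mm²).

layer 3 (z = 0.75 mm)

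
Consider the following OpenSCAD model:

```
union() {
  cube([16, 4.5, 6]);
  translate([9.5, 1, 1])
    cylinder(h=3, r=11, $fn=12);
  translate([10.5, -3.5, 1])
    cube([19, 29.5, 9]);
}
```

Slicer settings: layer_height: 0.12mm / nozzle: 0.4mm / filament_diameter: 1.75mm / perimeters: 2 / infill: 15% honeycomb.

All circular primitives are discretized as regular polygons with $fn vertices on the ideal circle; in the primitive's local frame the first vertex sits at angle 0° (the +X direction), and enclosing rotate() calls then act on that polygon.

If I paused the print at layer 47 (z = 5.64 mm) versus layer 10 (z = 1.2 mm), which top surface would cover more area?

layer 10 (z = 1.2 mm)

Layer 47 (z = 5.64): the cube is present — its section is the full 16×4.5 rectangle (area 72.00 mm²); the cylinder at (9.5, 1) does not reach this height (z outside [1, 4]); the cube at (10.5, -3.5) is present — its section is the full 19×29.5 rectangle (area 560.50 mm²); Taking the union: the regions partially overlap — summed areas 632.50 mm² minus the doubly-counted overlap 24.75 mm² gives 607.75 mm² — area = 607.75 mm². So its area = 607.75 mm². Layer 10 (z = 1.2): the cube (footprint 16×4.5) is included at this height (area 72.00 mm²); the cylinder at (9.5, 1): section is a regular 12-gon, circumradius r=11 (area = (12/2)·11.000²·sin(360°/12) = 363.00 mm²); the cube at (10.5, -3.5) is present — its section is the full 19×29.5 rectangle (area 560.50 mm²); Combining (union): the regions partially overlap — summed areas 995.50 mm² minus the doubly-counted overlap 194.17 mm² gives 801.33 mm² — area = 801.33 mm². So its area = 801.33 mm². Layer 10 is larger (801.33 vs 607.75 mm²).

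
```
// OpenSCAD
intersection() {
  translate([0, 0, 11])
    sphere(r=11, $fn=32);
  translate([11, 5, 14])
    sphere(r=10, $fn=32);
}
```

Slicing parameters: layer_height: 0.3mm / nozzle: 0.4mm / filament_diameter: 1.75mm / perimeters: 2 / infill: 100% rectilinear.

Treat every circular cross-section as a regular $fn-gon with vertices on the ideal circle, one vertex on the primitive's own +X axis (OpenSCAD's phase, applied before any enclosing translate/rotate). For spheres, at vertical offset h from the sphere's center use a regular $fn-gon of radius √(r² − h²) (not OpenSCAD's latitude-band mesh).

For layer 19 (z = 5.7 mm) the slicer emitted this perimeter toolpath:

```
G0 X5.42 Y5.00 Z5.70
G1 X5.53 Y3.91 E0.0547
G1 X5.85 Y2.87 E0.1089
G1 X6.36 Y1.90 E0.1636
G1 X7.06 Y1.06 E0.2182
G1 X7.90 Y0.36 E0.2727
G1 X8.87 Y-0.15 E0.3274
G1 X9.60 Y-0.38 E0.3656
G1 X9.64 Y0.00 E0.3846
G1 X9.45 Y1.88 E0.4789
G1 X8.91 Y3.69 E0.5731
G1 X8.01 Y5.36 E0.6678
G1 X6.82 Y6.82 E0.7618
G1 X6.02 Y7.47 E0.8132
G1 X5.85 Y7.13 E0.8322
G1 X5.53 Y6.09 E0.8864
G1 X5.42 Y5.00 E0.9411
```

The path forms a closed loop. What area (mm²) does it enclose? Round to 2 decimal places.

Apply the shoelace formula to the sequence of (X, Y) vertices; enclosed area = 18.36 mm².

18.36 mm²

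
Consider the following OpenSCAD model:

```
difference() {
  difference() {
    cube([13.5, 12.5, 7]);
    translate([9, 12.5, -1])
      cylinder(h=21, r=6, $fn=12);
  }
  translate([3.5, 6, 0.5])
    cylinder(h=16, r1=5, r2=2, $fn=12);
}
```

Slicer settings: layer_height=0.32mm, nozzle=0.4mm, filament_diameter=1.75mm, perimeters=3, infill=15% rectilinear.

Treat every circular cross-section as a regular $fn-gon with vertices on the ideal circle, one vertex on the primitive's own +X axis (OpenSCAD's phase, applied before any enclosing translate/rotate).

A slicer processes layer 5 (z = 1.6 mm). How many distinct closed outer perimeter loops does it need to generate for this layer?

At z = 1.6 mm: the cube (footprint 13.5×12.5) is included at this height; the r=6 cylinder at (9, 12.5) gives a regular 12-gon of circumradius 6 (constant along its height); Taking the first minus the rest: starting from the 13.5×12.5 cube, the r=6 cylinder at (9, 12.5) partially overlaps it — only the 50.46 mm² overlap (of its 108.00 mm²) is removed, clipping the outline — 1 connected region; the cone at (3.5, 6): at t=0.069 of its height the radius interpolates to r₁+(r₂−r₁)t = 4.794, giving a regular 12-gon of that circumradius; After the difference (first − rest): starting from the result so far, the cone at (3.5, 6) partially overlaps it — only the 55.34 mm² overlap (of its 68.94 mm²) is removed, clipping the outline — 2 connected regions. The result has 2 disconnected regions.

2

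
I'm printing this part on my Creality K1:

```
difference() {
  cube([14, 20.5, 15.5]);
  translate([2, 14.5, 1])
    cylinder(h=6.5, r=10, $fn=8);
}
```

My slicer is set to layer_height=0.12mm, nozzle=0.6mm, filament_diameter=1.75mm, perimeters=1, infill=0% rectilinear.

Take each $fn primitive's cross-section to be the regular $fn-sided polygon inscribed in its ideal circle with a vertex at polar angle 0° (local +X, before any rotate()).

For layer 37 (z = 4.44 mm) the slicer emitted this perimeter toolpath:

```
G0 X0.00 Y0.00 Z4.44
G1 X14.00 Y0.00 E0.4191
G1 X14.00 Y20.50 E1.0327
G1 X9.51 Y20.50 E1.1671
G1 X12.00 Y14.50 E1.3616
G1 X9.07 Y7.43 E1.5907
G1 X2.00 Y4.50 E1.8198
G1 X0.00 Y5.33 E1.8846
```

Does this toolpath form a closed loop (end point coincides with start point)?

no

Start point (G0): (0.00, 0.00). End point (last G1): the path does not return to the start — open.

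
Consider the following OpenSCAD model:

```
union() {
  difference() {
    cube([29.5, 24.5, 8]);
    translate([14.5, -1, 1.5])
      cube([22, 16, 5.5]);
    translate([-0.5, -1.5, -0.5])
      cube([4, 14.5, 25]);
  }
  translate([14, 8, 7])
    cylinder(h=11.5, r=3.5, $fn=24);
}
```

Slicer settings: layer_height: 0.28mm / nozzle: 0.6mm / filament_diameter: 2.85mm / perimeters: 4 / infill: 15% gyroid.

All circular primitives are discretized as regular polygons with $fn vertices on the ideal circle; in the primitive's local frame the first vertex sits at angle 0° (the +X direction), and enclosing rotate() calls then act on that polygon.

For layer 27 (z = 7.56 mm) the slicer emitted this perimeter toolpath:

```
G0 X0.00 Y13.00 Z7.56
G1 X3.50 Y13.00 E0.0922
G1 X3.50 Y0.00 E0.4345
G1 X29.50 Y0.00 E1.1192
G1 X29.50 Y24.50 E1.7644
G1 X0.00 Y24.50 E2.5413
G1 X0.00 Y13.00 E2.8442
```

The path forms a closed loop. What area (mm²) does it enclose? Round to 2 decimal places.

677.25 mm²

Apply the shoelace formula to the sequence of (X, Y) vertices; enclosed area = 677.25 mm².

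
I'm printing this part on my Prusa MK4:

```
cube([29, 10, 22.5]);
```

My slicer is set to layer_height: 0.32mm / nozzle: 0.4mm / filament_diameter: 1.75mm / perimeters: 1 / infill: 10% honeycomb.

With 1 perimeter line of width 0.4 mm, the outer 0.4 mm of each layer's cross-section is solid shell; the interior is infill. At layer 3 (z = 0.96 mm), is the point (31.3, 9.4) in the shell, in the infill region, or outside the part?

outside

At z = 0.96 mm: the cube (footprint 29×10) is included at this height. Overall, the cross-section is a single solid region. The nearest boundary edge runs (29.00, 0.00)→(29.00, 10.00); distance from the point to it = 2.30 mm. The point is not inside any of the regions above, so it lies outside the cross-section (2.30 mm from the nearest boundary).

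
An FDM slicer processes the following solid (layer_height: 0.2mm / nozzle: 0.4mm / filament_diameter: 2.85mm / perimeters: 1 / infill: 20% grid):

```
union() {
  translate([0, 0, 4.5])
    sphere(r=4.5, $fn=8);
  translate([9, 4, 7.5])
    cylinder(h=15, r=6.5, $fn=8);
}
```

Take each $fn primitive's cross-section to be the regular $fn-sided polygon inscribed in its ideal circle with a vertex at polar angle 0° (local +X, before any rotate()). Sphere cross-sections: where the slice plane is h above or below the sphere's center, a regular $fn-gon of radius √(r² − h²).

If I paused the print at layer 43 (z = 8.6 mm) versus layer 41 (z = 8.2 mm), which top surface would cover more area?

Layer 43 (z = 8.6): the r=4.5 sphere slices to a regular 8-gon of circumradius 1.855 (√(r²−h²) with h=4.1 from center) (area = (8/2)·1.855²·sin(360°/8) = 9.73 mm²); the cylinder at (9, 4): section is a regular 8-gon, circumradius r=6.5 (area = (8/2)·6.500²·sin(360°/8) = 119.50 mm²); Taking the union: the 2 present regions are separate (no shared area or edge), so areas and boundary lengths simply add and each stays a separate island — area = 129.23 mm². So its area = 129.23 mm². Layer 41 (z = 8.2): the r=4.5 sphere slices to a regular 8-gon of circumradius 2.561 (√(r²−h²) with h=3.7 from center) (area = (8/2)·2.561²·sin(360°/8) = 18.55 mm²); the r=6.5 cylinder at (9, 4) contributes a regular 8-gon of circumradius 6.5 (area = (8/2)·6.500²·sin(360°/8) = 119.50 mm²); Combining (union): the 2 present regions are separate (no shared area or edge), so areas and boundary lengths simply add and each stays a separate island — area = 138.06 mm². So its area = 138.06 mm². Layer 41 is larger (138.06 vs 129.23 mm²).

layer 41 (z = 8.2 mm)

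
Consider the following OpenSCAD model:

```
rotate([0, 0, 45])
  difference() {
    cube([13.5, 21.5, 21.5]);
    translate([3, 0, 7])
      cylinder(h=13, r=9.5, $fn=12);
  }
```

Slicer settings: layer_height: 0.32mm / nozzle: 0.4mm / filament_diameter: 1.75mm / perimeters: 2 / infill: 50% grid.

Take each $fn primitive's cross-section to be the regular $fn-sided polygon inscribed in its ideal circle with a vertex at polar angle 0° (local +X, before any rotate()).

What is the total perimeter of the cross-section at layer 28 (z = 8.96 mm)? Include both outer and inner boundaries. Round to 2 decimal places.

66.66 mm

At z = 8.96 mm: the cube (footprint 13.5×21.5) is included at this height (perimeter 70.00 mm); the r=9.5 cylinder at (3, 0) contributes a regular 12-gon of circumradius 9.5 (perimeter = 2·12·9.500·sin(180°/12) = 59.01 mm); Taking the first minus the rest: starting from the 13.5×21.5 cube, the r=9.5 cylinder at (3, 0) partially overlaps it — only the 94.98 mm² overlap (of its 270.75 mm²) is removed, clipping the outline — boundary = 66.66 mm; (whole slice rotated 45° about Z — lengths, areas and connectivity unchanged). Overall, the cross-section is a single solid region. Total boundary length (outer) = 66.66 mm.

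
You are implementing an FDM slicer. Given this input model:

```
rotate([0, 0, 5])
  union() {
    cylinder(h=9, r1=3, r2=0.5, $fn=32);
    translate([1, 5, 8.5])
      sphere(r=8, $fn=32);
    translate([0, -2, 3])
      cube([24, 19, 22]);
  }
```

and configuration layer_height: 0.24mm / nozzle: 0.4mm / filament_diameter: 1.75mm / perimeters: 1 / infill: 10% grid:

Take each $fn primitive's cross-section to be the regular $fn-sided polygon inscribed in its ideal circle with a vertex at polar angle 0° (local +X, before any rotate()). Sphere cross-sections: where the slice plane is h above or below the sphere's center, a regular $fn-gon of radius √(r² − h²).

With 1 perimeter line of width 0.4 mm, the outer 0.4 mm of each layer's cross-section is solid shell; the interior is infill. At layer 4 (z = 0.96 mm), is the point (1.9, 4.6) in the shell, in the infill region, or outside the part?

At z = 0.96 mm: the cone: at t=0.107 of its height the radius interpolates to r₁+(r₂−r₁)t = 2.733, giving a regular 32-gon of that circumradius; the r=8 sphere at (1, 5) slices to a regular 32-gon of circumradius 2.674 (√(r²−h²) with h=7.54 from center); the cube at (0, -2) is absent (z outside [3, 25]); Merging all regions: the regions partially overlap (shared area 0.34 mm²), so overlapping operands fuse into one piece — 1 connected region; (whole slice rotated 5° about Z — lengths, areas and connectivity unchanged). Overall, the cross-section is a single solid region. Undo the 5° rotation: the query point maps to (2.294, 4.417) in the un-rotated model frame. The nearest boundary edge runs (3.47, 3.98)→(3.22, 3.51); distance from the point to it = 1.24 mm. The point is inside the cross-section and 1.24 mm from the nearest boundary — more than the 0.4 mm shell width (1 × 0.4), so it's in the infill interior.

infill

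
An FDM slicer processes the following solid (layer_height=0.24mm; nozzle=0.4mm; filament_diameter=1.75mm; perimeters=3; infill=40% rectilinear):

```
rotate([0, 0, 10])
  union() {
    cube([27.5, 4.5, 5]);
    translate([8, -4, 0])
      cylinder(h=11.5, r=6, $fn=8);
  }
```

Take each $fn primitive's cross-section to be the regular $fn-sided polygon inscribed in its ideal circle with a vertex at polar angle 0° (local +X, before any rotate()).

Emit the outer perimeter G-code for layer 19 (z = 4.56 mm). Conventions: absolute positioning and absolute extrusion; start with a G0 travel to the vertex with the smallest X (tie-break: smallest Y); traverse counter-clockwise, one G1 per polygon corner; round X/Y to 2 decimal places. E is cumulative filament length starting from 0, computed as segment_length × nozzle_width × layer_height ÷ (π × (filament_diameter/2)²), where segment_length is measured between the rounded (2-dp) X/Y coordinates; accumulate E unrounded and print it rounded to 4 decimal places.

At z = 4.56 mm: the cube (footprint 27.5×4.5) is included at this height; the r=6 cylinder at (8, -4) gives a regular 8-gon of circumradius 6 (constant along its height); Combining (union): the regions partially overlap (shared area 9.54 mm²), so overlapping operands fuse into one piece — 1 connected region; (whole slice rotated 10° about Z — lengths, areas and connectivity unchanged). The outline is a single polygon with 11 vertices. Extrusion per mm of travel: 0.4 × 0.24 / (π × 0.875²) = 0.039912. Accumulating E over each segment gives final E = 3.2860.

G0 X-0.78 Y4.43 Z4.56
G1 X0.00 Y0.00 E0.1795
G1 X3.60 Y0.64 E0.3255
G1 X2.66 Y-3.59 E0.4984
G1 X5.13 Y-7.46 E0.6817
G1 X9.61 Y-8.46 E0.8649
G1 X13.49 Y-5.99 E1.0484
G1 X14.48 Y-1.51 E1.2316
G1 X12.16 Y2.14 E1.4042
G1 X27.08 Y4.78 E2.0089
G1 X26.30 Y9.21 E2.1884
G1 X-0.78 Y4.43 E3.2860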